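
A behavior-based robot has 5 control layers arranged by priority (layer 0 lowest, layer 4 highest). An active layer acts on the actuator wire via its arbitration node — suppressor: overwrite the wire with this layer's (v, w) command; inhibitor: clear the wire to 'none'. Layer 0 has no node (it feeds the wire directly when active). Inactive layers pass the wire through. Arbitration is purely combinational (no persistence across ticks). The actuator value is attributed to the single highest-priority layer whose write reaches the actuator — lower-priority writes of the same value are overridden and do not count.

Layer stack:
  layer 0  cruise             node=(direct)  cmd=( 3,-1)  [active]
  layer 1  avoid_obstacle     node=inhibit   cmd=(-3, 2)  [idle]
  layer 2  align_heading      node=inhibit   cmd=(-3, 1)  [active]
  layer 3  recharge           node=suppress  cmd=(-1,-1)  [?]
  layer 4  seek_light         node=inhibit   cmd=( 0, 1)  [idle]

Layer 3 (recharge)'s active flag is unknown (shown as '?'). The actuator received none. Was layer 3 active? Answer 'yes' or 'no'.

If layer 3 is active=yes:
  actuator would be (-1, -1)
If layer 3 is active=no:
  actuator would be none
Observed none, so layer 3 was idle.

no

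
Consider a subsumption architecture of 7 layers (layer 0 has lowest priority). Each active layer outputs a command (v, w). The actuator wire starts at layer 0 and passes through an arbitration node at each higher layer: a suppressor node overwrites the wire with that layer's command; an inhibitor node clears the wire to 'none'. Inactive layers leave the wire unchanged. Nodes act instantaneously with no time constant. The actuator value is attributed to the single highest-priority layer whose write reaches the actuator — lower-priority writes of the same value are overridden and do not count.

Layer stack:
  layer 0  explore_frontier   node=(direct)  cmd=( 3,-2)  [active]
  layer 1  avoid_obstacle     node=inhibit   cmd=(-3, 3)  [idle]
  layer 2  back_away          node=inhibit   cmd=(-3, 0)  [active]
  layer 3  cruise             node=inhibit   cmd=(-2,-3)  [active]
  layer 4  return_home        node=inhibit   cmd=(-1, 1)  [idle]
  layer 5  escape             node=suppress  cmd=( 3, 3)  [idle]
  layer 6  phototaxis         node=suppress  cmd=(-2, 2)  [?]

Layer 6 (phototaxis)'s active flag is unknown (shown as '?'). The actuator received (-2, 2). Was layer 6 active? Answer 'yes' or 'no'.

yes

If layer 6 is active=yes:
  actuator would be (-2, 2)
If layer 6 is active=no:
  actuator would be none
Observed (-2, 2), so layer 6 was active.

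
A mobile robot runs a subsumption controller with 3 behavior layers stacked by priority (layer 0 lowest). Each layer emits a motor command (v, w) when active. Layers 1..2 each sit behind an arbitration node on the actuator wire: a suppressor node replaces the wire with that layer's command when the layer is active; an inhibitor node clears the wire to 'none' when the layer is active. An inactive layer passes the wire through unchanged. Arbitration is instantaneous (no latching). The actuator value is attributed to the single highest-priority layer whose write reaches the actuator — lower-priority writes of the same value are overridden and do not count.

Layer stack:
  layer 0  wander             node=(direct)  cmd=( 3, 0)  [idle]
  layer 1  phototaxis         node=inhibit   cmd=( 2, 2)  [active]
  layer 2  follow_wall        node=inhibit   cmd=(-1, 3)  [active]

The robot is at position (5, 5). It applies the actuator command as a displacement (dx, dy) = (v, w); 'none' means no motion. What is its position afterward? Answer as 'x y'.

L0 wander: idle → wire = none
L1 phototaxis: active, inhibitor → wire = none
L2 follow_wall: active, inhibitor → wire = none
actuator = none
position: (5, 5) + none = (5, 5)

5 5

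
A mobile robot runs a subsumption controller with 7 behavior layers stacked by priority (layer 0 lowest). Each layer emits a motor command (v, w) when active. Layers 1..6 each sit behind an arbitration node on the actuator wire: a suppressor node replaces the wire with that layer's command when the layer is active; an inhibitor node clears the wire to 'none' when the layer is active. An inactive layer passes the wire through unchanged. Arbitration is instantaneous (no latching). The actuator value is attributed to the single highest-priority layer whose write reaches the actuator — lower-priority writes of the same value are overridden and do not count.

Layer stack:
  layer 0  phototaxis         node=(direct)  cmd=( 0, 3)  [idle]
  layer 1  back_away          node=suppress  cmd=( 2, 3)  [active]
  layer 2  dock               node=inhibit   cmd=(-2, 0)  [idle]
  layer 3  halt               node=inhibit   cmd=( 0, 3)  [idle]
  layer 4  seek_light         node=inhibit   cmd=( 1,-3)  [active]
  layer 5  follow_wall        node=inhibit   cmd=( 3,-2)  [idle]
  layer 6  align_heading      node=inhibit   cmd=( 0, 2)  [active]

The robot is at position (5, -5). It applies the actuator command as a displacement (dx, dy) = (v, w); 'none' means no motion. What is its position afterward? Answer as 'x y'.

layer 0 (phototaxis) idle — none
layer 1 (back_away) active — suppresses: (2, 3)
layer 2 (dock) idle — unchanged: (2, 3)
layer 3 (halt) idle — unchanged: (2, 3)
layer 4 (seek_light) active — inhibits: none
layer 5 (follow_wall) idle — unchanged: none
layer 6 (align_heading) active — inhibits: none
→ actuator none
position: (5, -5) + none = (5, -5)

5 -5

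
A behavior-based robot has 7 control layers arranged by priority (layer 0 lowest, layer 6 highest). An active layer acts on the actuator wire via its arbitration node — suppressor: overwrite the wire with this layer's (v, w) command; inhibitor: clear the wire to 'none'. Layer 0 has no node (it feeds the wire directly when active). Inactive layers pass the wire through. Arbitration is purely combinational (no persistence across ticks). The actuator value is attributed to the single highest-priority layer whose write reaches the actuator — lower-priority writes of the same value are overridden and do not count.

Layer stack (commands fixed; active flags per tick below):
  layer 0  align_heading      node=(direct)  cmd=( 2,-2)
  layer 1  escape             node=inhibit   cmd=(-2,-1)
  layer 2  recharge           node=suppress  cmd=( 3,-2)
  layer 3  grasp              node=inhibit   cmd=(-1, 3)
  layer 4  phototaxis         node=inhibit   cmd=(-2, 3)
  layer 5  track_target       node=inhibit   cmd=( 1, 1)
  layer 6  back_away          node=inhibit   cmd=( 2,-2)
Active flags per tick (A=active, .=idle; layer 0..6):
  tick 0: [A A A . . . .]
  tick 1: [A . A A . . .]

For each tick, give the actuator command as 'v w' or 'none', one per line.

3 -2
none

tick 0:
  [0] align_heading on; wire := (2, -2)
  [1] escape on (inhibit); wire := none
  [2] recharge on (suppress); wire := (3, -2)
  [3] grasp off; pass (3, -2)
  [4] phototaxis off; pass (3, -2)
  [5] track_target off; pass (3, -2)
  [6] back_away off; pass (3, -2)
  output (3, -2)
tick 1:
  [0] align_heading on; wire := (2, -2)
  [1] escape off; pass (2, -2)
  [2] recharge on (suppress); wire := (3, -2)
  [3] grasp on (inhibit); wire := none
  [4] phototaxis off; pass none
  [5] track_target off; pass none
  [6] back_away off; pass none
  output none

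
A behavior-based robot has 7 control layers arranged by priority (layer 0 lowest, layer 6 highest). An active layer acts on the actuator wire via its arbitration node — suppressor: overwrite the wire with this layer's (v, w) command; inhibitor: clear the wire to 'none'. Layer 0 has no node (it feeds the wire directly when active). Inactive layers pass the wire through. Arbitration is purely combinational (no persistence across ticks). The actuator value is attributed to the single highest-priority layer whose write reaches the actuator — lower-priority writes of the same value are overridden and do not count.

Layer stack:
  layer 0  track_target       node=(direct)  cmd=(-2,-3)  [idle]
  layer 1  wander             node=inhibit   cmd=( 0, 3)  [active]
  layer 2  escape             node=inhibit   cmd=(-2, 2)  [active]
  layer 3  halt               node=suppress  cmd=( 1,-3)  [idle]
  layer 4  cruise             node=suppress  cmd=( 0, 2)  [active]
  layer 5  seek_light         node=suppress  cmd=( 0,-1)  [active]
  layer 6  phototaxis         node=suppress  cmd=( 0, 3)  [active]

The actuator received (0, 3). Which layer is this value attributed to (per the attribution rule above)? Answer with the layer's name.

layer 0 (track_target) idle — none
layer 1 (wander) active — inhibits: none
layer 2 (escape) active — inhibits: none
layer 3 (halt) idle — unchanged: none
layer 4 (cruise) active — suppresses: (0, 2)
layer 5 (seek_light) active — suppresses: (0, -1)
layer 6 (phototaxis) active — suppresses: (0, 3)
→ actuator (0, 3)
last writer: layer 6 = phototaxis

phototaxis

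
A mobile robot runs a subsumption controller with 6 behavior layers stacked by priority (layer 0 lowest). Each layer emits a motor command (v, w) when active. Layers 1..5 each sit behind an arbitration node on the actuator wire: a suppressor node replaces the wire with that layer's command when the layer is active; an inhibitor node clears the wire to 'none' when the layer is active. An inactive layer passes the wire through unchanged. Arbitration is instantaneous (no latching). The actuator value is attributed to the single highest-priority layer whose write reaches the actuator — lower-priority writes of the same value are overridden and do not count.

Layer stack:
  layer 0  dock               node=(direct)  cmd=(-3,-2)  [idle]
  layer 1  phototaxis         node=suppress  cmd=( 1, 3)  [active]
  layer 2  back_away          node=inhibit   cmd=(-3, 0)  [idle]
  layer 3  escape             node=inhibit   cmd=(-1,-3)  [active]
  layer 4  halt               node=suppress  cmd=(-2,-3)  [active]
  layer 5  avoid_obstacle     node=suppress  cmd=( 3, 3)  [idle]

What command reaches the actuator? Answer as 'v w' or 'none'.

layer 0 (dock) idle — none
layer 1 (phototaxis) active — suppresses: (1, 3)
layer 2 (back_away) idle — unchanged: (1, 3)
layer 3 (escape) active — inhibits: none
layer 4 (halt) active — suppresses: (-2, -3)
layer 5 (avoid_obstacle) idle — unchanged: (-2, -3)
→ actuator (-2, -3)

-2 -3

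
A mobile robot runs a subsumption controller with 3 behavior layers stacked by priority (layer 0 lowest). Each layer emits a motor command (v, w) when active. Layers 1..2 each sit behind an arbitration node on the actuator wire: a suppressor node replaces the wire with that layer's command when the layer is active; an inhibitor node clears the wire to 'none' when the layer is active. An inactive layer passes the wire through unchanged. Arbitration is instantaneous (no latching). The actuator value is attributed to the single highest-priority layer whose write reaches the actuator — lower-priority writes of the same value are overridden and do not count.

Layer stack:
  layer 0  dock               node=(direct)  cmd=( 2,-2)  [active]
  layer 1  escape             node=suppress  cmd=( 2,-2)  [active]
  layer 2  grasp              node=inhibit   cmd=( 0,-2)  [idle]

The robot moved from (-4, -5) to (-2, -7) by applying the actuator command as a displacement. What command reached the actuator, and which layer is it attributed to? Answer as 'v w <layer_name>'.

displacement = (-2, -7) − (-4, -5) = (2, -2)
layer 0 (dock) active — direct: (2, -2)
layer 1 (escape) active — suppresses: (2, -2)
layer 2 (grasp) idle — unchanged: (2, -2)
→ actuator (2, -2) — from layer 1 (escape)

2 -2 escape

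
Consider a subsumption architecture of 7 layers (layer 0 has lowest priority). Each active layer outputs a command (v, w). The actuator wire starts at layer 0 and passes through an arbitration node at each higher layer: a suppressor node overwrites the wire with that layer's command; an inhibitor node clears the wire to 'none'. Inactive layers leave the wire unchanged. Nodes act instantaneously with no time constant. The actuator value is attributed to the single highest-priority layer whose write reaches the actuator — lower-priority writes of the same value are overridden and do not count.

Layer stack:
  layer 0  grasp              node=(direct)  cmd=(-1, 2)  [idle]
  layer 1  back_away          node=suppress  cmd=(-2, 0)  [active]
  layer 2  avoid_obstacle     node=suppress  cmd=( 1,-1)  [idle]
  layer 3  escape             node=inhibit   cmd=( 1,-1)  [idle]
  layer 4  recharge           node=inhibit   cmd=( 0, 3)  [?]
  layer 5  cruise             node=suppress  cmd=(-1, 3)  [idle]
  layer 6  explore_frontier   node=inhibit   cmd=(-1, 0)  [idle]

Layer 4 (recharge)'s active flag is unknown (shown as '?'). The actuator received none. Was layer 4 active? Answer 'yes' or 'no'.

yes

If layer 4 is active=yes:
  actuator would be none
If layer 4 is active=no:
  actuator would be (-2, 0)
Observed none, so layer 4 was active.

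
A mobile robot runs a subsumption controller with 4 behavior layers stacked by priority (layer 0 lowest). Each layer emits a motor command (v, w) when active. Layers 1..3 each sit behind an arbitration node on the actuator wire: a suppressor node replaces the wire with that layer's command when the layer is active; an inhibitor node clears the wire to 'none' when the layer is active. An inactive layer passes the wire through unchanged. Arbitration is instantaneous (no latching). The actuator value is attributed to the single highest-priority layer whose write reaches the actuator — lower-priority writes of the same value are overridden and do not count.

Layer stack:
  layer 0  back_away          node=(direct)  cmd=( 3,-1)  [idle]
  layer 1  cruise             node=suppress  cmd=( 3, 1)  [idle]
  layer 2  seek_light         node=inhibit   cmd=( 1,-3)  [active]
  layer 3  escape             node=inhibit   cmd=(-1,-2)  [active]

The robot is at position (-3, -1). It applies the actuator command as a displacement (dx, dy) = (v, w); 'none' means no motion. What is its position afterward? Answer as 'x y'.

L0 back_away: idle → wire = none
L1 cruise: idle → wire stays none
L2 seek_light: active, inhibitor → wire = none
L3 escape: active, inhibitor → wire = none
actuator = none
position: (-3, -1) + none = (-3, -1)

-3 -1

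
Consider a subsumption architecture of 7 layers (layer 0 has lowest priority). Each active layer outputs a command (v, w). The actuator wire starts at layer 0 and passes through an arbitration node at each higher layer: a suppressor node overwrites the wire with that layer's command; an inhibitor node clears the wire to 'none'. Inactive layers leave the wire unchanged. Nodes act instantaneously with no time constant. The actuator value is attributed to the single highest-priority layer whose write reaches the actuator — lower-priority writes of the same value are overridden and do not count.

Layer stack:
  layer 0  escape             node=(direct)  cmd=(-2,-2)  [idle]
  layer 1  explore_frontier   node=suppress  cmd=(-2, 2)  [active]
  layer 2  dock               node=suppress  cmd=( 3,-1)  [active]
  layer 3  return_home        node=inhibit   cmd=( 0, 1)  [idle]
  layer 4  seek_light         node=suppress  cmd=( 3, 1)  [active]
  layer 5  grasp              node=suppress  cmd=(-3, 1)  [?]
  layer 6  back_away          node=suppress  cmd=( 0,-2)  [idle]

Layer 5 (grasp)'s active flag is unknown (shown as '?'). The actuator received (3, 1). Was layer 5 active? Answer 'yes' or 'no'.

If layer 5 is active=yes:
  actuator would be (-3, 1)
If layer 5 is active=no:
  actuator would be (3, 1)
Observed (3, 1), so layer 5 was idle.

no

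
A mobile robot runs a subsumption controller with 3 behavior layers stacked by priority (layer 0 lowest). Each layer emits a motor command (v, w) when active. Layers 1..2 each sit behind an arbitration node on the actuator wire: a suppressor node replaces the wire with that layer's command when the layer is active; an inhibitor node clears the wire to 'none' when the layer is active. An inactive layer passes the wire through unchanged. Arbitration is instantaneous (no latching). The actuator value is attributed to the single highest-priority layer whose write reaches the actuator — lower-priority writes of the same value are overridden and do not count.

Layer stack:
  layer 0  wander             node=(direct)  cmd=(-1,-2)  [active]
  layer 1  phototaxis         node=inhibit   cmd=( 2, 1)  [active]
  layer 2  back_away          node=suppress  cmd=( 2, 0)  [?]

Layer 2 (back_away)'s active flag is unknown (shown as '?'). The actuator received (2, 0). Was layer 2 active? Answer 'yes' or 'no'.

If layer 2 is active=yes:
  actuator would be (2, 0)
If layer 2 is active=no:
  actuator would be none
Observed (2, 0), so layer 2 was active.

yes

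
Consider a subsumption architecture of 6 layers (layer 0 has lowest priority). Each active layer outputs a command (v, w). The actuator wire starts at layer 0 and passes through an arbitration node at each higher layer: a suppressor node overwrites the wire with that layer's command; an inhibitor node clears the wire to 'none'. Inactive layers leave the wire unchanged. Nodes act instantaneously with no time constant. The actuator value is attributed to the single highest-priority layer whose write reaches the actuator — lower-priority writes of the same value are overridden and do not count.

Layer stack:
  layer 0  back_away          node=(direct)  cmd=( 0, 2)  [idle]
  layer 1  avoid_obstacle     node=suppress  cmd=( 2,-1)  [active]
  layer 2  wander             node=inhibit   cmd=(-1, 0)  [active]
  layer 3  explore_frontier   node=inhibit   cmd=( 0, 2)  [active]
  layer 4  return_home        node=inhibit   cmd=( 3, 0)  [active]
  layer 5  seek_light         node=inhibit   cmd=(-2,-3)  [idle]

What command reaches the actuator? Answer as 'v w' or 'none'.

none

L0 back_away: idle → wire = none
L1 avoid_obstacle: active, suppressor → wire = (2, -1)
L2 wander: active, inhibitor → wire = none
L3 explore_frontier: active, inhibitor → wire = none
L4 return_home: active, inhibitor → wire = none
L5 seek_light: idle → wire stays none
actuator = none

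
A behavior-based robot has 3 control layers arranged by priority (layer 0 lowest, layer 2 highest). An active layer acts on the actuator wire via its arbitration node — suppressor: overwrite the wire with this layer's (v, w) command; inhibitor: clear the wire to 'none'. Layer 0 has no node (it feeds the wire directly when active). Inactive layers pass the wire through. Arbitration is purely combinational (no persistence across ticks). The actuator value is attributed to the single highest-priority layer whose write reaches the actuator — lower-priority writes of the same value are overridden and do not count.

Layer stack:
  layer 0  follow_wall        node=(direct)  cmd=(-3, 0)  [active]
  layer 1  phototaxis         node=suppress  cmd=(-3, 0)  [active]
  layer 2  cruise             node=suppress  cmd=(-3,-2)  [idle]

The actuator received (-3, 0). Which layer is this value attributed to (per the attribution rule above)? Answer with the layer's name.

layer 0 (follow_wall) active — direct: (-3, 0)
layer 1 (phototaxis) active — suppresses: (-3, 0)
layer 2 (cruise) idle — unchanged: (-3, 0)
→ actuator (-3, 0)
last writer: layer 1 = phototaxis

phototaxis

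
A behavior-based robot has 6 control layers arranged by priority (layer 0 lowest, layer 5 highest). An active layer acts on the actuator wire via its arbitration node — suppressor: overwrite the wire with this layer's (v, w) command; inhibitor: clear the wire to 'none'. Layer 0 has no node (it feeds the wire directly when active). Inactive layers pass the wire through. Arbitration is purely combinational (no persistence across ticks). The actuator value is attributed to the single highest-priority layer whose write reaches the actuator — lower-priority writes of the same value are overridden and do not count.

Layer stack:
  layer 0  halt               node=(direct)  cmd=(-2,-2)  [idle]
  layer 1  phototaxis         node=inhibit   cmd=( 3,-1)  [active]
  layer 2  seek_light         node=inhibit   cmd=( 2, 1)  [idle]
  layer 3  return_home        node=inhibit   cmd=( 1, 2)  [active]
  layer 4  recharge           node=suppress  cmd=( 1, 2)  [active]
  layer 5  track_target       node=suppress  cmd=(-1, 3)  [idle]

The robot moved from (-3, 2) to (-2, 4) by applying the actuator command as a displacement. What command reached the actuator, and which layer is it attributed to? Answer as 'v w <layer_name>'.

displacement = (-2, 4) − (-3, 2) = (1, 2)
[0] halt off; wire := none
[1] phototaxis on (inhibit); wire := none
[2] seek_light off; pass none
[3] return_home on (inhibit); wire := none
[4] recharge on (suppress); wire := (1, 2)
[5] track_target off; pass (1, 2)
output (1, 2) — from layer 4 (recharge)

1 2 recharge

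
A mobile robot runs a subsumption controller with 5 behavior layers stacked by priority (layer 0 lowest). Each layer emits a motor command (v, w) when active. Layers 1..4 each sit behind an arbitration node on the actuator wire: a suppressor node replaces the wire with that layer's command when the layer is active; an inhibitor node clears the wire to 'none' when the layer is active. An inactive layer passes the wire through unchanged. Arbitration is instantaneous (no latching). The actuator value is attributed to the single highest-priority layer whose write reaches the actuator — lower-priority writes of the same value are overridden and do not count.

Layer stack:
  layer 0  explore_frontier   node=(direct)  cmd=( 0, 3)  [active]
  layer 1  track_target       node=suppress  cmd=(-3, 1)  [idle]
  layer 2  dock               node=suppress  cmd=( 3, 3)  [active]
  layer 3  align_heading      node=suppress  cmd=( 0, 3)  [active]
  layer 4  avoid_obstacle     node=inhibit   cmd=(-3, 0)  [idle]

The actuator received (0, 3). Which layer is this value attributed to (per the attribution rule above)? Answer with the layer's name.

align_heading

L0 explore_frontier: active, feeds wire = (0, 3)
L1 track_target: idle → wire stays (0, 3)
L2 dock: active, suppressor → wire = (3, 3)
L3 align_heading: active, suppressor → wire = (0, 3)
L4 avoid_obstacle: idle → wire stays (0, 3)
actuator = (0, 3)
last writer: layer 3 = align_heading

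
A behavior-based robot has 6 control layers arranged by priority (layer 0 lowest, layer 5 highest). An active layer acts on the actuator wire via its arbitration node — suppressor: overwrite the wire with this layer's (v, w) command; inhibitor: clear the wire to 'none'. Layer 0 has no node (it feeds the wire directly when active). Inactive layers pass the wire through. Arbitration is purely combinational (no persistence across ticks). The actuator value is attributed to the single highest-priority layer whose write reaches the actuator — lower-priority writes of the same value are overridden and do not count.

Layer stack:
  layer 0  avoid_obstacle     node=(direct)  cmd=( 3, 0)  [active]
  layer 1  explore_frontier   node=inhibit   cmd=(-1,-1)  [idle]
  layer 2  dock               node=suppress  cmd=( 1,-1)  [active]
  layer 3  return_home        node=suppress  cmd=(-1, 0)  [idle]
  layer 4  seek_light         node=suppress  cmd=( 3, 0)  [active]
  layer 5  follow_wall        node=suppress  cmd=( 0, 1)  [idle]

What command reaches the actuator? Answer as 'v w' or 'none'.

3 0

[0] avoid_obstacle on; wire := (3, 0)
[1] explore_frontier off; pass (3, 0)
[2] dock on (suppress); wire := (1, -1)
[3] return_home off; pass (1, -1)
[4] seek_light on (suppress); wire := (3, 0)
[5] follow_wall off; pass (3, 0)
output (3, 0)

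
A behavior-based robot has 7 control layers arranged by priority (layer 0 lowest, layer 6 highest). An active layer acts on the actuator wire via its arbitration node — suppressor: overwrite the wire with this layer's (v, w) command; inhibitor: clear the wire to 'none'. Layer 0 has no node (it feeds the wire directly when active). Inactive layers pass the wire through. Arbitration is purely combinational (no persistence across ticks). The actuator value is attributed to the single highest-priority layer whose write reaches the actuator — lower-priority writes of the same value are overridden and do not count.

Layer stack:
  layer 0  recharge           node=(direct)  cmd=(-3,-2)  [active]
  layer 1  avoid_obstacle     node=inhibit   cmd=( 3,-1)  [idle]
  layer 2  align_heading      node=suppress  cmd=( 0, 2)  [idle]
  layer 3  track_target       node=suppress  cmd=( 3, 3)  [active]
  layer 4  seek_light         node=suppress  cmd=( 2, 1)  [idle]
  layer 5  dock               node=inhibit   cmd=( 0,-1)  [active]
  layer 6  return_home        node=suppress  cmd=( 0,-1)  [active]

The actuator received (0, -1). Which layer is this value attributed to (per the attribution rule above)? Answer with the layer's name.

L0 recharge: active, feeds wire = (-3, -2)
L1 avoid_obstacle: idle → wire stays (-3, -2)
L2 align_heading: idle → wire stays (-3, -2)
L3 track_target: active, suppressor → wire = (3, 3)
L4 seek_light: idle → wire stays (3, 3)
L5 dock: active, inhibitor → wire = none
L6 return_home: active, suppressor → wire = (0, -1)
actuator = (0, -1)
last writer: layer 6 = return_home

return_home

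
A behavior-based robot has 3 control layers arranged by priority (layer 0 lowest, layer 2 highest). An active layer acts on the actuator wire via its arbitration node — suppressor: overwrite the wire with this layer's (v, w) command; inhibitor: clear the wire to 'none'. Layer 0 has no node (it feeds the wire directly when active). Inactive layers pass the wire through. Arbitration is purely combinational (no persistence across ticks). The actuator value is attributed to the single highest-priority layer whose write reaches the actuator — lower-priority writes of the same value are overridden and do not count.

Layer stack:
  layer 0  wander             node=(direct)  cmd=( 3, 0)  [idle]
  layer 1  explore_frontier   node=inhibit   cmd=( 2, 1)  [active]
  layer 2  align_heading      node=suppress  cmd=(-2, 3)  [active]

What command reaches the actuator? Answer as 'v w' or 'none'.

[0] wander off; wire := none
[1] explore_frontier on (inhibit); wire := none
[2] align_heading on (suppress); wire := (-2, 3)
output (-2, 3)

-2 3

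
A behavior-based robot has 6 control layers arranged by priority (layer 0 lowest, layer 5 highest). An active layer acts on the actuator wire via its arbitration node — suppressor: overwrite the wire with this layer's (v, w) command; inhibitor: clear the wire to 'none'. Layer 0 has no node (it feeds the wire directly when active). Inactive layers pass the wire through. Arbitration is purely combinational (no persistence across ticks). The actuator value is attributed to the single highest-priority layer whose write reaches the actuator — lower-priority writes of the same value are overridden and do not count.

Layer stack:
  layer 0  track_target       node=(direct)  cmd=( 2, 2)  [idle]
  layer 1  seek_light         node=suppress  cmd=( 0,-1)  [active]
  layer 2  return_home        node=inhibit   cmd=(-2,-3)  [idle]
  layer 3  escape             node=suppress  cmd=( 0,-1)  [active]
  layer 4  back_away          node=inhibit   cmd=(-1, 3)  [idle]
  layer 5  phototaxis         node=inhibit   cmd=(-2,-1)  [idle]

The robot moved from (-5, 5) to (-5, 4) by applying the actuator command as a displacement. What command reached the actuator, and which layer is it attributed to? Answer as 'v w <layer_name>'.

displacement = (-5, 4) − (-5, 5) = (0, -1)
L0 track_target: idle → wire = none
L1 seek_light: active, suppressor → wire = (0, -1)
L2 return_home: idle → wire stays (0, -1)
L3 escape: active, suppressor → wire = (0, -1)
L4 back_away: idle → wire stays (0, -1)
L5 phototaxis: idle → wire stays (0, -1)
actuator = (0, -1) — from layer 3 (escape)

0 -1 escape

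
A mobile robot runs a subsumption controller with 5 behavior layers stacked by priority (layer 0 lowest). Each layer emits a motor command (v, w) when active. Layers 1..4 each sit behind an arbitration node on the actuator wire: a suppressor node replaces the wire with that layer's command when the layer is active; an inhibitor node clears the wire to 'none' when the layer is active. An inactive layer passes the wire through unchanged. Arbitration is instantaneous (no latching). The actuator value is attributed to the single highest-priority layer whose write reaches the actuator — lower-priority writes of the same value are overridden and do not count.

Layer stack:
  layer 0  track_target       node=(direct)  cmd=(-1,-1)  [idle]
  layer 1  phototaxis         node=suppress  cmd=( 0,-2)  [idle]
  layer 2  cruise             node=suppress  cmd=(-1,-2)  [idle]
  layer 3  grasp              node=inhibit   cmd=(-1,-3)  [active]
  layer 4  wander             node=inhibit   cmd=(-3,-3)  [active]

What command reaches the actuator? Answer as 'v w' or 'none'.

layer 0 (track_target) idle — none
layer 1 (phototaxis) idle — unchanged: none
layer 2 (cruise) idle — unchanged: none
layer 3 (grasp) active — inhibits: none
layer 4 (wander) active — inhibits: none
→ actuator none

none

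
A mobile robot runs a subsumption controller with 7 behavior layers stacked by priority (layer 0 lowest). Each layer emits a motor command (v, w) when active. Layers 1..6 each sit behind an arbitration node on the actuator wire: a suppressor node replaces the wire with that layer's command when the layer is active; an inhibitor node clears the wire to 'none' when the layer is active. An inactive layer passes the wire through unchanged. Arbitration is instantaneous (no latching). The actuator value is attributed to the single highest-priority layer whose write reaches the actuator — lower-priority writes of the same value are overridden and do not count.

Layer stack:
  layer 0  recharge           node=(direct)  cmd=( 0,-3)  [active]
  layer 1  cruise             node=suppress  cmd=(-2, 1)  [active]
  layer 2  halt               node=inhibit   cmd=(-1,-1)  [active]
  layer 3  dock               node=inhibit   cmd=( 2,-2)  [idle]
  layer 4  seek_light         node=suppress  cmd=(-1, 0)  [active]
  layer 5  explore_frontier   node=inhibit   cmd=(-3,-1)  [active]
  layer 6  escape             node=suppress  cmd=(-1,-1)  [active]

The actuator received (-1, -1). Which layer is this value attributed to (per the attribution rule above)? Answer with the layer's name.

escape

[0] recharge on; wire := (0, -3)
[1] cruise on (suppress); wire := (-2, 1)
[2] halt on (inhibit); wire := none
[3] dock off; pass none
[4] seek_light on (suppress); wire := (-1, 0)
[5] explore_frontier on (inhibit); wire := none
[6] escape on (suppress); wire := (-1, -1)
output (-1, -1)
last writer: layer 6 = escape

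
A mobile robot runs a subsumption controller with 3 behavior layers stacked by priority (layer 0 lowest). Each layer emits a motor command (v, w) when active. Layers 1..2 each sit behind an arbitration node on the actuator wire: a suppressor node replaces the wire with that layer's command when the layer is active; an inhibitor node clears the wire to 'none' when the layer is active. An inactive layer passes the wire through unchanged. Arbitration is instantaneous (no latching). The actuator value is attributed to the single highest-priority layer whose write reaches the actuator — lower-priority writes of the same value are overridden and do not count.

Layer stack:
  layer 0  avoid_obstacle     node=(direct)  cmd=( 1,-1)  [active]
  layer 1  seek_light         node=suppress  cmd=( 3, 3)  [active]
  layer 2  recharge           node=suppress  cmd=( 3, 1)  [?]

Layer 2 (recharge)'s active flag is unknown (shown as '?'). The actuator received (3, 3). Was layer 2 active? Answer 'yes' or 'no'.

no

If layer 2 is active=yes:
  actuator would be (3, 1)
If layer 2 is active=no:
  actuator would be (3, 3)
Observed (3, 3), so layer 2 was idle.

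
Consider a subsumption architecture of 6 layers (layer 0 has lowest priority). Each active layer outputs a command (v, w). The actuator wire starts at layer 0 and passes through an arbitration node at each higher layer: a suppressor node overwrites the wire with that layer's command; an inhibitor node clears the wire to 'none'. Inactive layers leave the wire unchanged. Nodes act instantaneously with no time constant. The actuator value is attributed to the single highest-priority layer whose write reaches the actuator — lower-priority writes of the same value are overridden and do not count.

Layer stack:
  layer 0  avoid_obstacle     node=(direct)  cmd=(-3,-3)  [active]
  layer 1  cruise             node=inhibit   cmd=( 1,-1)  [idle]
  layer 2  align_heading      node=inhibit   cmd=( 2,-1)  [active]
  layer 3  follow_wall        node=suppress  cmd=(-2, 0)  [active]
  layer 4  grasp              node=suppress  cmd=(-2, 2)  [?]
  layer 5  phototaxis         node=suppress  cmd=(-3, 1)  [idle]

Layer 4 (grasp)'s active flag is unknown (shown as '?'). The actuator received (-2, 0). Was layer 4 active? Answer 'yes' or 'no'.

no

If layer 4 is active=yes:
  actuator would be (-2, 2)
If layer 4 is active=no:
  actuator would be (-2, 0)
Observed (-2, 0), so layer 4 was idle.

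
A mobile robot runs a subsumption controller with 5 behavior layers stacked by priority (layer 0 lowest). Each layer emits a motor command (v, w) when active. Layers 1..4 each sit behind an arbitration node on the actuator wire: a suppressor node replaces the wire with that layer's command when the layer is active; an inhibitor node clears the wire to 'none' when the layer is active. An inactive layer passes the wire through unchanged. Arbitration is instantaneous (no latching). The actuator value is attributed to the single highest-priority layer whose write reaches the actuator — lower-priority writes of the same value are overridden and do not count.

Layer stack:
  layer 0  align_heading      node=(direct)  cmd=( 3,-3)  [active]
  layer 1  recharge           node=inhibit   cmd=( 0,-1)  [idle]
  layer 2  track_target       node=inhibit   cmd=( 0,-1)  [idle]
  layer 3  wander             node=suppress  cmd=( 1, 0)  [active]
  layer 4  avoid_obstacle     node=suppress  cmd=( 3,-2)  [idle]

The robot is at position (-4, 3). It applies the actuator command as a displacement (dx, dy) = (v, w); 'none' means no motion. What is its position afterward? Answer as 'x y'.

-3 3

[0] align_heading on; wire := (3, -3)
[1] recharge off; pass (3, -3)
[2] track_target off; pass (3, -3)
[3] wander on (suppress); wire := (1, 0)
[4] avoid_obstacle off; pass (1, 0)
output (1, 0)
position: (-4, 3) + (1, 0) = (-3, 3)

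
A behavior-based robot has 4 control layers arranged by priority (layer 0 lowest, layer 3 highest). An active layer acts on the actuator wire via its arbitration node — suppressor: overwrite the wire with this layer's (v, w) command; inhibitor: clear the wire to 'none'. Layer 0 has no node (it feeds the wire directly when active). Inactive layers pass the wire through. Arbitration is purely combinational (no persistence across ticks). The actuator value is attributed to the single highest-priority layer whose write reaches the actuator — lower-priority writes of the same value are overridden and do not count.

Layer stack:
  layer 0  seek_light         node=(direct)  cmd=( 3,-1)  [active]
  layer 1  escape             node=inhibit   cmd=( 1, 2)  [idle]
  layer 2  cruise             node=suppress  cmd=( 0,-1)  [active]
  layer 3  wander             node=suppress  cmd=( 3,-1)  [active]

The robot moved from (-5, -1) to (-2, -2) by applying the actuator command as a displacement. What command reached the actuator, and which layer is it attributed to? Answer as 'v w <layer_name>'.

3 -1 wander

displacement = (-2, -2) − (-5, -1) = (3, -1)
L0 seek_light: active, feeds wire = (3, -1)
L1 escape: idle → wire stays (3, -1)
L2 cruise: active, suppressor → wire = (0, -1)
L3 wander: active, suppressor → wire = (3, -1)
actuator = (3, -1) — from layer 3 (wander)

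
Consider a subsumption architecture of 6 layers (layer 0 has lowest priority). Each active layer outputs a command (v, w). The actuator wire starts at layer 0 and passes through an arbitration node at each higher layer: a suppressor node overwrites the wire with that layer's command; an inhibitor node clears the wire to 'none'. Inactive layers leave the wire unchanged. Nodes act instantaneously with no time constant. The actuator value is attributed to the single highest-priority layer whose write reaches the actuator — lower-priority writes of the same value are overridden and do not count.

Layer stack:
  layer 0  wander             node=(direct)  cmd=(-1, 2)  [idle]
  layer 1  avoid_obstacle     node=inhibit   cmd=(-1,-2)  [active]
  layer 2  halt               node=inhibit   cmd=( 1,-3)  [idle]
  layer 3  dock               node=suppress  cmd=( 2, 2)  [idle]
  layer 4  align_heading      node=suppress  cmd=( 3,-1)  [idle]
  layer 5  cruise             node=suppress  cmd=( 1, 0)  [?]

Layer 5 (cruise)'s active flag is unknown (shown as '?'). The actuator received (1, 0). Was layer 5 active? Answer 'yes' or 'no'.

yes

If layer 5 is active=yes:
  actuator would be (1, 0)
If layer 5 is active=no:
  actuator would be none
Observed (1, 0), so layer 5 was active.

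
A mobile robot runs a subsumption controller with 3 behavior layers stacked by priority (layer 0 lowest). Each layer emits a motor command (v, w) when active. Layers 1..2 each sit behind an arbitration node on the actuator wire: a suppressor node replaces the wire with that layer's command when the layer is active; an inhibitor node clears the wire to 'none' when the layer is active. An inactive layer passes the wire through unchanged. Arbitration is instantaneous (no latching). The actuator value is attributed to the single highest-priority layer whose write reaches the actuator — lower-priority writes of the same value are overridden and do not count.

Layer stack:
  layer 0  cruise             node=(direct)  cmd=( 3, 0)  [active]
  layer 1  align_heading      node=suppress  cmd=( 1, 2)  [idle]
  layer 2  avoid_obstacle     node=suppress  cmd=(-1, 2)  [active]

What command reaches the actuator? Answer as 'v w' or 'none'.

L0 cruise: active, feeds wire = (3, 0)
L1 align_heading: idle → wire stays (3, 0)
L2 avoid_obstacle: active, suppressor → wire = (-1, 2)
actuator = (-1, 2)

-1 2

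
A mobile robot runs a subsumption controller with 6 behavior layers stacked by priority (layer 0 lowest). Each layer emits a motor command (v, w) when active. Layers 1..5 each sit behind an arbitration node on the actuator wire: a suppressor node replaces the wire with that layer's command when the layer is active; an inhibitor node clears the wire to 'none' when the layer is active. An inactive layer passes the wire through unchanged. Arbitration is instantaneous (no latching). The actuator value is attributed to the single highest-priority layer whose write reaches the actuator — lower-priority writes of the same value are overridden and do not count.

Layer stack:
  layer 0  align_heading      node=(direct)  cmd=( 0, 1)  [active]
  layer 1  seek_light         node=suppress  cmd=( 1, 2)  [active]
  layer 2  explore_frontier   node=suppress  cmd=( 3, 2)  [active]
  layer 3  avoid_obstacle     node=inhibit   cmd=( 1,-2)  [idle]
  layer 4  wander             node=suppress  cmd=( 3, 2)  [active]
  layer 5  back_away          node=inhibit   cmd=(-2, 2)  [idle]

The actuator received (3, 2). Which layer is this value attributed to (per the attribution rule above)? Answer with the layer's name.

layer 0 (align_heading) active — direct: (0, 1)
layer 1 (seek_light) active — suppresses: (1, 2)
layer 2 (explore_frontier) active — suppresses: (3, 2)
layer 3 (avoid_obstacle) idle — unchanged: (3, 2)
layer 4 (wander) active — suppresses: (3, 2)
layer 5 (back_away) idle — unchanged: (3, 2)
→ actuator (3, 2)
last writer: layer 4 = wander

wander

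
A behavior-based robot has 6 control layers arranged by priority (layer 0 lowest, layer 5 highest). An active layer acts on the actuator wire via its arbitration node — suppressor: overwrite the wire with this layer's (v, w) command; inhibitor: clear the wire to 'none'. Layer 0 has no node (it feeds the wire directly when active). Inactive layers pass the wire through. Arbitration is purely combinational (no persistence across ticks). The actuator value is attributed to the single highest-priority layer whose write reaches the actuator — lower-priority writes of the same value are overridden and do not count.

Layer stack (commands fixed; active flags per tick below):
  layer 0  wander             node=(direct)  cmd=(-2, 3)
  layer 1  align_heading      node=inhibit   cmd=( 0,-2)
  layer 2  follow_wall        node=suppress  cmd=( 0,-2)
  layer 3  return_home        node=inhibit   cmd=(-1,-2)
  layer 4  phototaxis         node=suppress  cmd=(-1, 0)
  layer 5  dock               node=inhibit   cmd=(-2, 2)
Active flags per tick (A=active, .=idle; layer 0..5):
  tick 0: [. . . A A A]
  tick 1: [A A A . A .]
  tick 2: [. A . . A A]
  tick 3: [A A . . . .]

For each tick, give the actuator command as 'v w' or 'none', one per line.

tick 0:
  [0] wander off; wire := none
  [1] align_heading off; pass none
  [2] follow_wall off; pass none
  [3] return_home on (inhibit); wire := none
  [4] phototaxis on (suppress); wire := (-1, 0)
  [5] dock on (inhibit); wire := none
  output none
tick 1:
  [0] wander on; wire := (-2, 3)
  [1] align_heading on (inhibit); wire := none
  [2] follow_wall on (suppress); wire := (0, -2)
  [3] return_home off; pass (0, -2)
  [4] phototaxis on (suppress); wire := (-1, 0)
  [5] dock off; pass (-1, 0)
  output (-1, 0)
tick 2:
  [0] wander off; wire := none
  [1] align_heading on (inhibit); wire := none
  [2] follow_wall off; pass none
  [3] return_home off; pass none
  [4] phototaxis on (suppress); wire := (-1, 0)
  [5] dock on (inhibit); wire := none
  output none
tick 3:
  [0] wander on; wire := (-2, 3)
  [1] align_heading on (inhibit); wire := none
  [2] follow_wall off; pass none
  [3] return_home off; pass none
  [4] phototaxis off; pass none
  [5] dock off; pass none
  output none

none
-1 0
none
none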